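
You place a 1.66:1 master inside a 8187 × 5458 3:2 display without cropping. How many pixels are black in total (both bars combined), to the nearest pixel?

4306954 pixels

1.66:1 (1.660) > 3:2 (1.500), so the master fills the width.
Content height = 8187 / 1.660 ≈ 4931.9277 px.
Leftover height: 5458 − 4931.9277 = 526.0723 px.
That's 526.0723 × 8187 ≈ 4306954 black pixels.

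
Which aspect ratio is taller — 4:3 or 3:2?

4:3

4:3 = 1.333 and 3:2 = 1.5; 1.5 > 1.333. The smaller width-to-height ratio is the taller frame.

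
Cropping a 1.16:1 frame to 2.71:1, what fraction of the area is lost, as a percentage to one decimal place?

The width stays; only height is cut (since 2.71:1 is wider than 1.16:1).
Fraction kept = (1.160)/(2.710) ≈ 42.80%, so 57.20% is lost.

57.2%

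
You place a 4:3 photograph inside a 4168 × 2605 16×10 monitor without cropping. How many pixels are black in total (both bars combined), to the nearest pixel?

Since 1.333 < 1.600, the photograph is height-limited.
That makes the image 3473.3333 px wide (2605 × 4/3).
4168 − 3473.3333 = 694.6667 px of bars.
That's 694.6667 × 2605 ≈ 1809607 black pixels.

1809607 pixels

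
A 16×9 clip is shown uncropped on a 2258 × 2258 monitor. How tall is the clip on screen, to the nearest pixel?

16×9 (1.778) > 1:1 (1.000), so the clip fills the width.
Content height = 2258 × 9/16 ≈ 1270.12 px.

1270 px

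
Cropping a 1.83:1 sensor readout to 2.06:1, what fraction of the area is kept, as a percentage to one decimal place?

Going from 1.83:1 to 2.06:1 means cutting height while keeping width.
Fraction kept = (1.830)/(2.060) ≈ 88.83%.

88.8%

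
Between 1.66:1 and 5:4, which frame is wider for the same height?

1.66 and 5:4 = 1.25; 1.66 > 1.25.

1.66:1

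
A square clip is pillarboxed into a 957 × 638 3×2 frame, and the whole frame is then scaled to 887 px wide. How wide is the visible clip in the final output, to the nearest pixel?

591 px

In the 957×638 frame the clip fills the height: width = 638 × 1/1 ≈ 638.00 px.
Scaling 957 → 887 is ×0.9269, so the width becomes 638.00 × 0.9269 ≈ 591.33 px.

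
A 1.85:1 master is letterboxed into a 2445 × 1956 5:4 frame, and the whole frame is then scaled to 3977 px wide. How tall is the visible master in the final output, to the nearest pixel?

Fitted into 2445×1956, the master spans the width; its height is 2445 / 1.850 ≈ 1321.62 px.
The frame scales by 3977/2445 = 1.6266; 1321.62 × 1.6266 ≈ 2149.73 px.

2150 px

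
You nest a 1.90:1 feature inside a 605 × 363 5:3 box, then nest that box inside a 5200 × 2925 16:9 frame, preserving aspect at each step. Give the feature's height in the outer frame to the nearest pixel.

First fit — 1.90:1 into 605×363 spans the width: 605.00 × 318.42.
5:3 in 5200×2925: fills the height, so the intermediate becomes 4875.00 × 2925.00 — a scale of ×8.0579.
The feature scales with it: height 318.42 × 8.0579 ≈ 2565.79.

2566 px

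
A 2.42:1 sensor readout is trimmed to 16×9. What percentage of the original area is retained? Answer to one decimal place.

Going from 2.42:1 to 16×9 means cutting width while keeping height.
Fraction kept = (1.778)/(2.420) ≈ 73.46%.

73.5%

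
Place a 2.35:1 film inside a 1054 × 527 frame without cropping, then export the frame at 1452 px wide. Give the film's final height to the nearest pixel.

618 px

At 1054×527 the film is width-limited, so height = 1054 / 2.350 ≈ 448.51 px.
Resizing to 1452 px wide multiplies everything by 1.3776: 448.51 → 617.87 px.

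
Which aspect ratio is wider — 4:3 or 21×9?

21×9

4:3 = 1.333 and 21×9 = 2.333; 2.333 > 1.333.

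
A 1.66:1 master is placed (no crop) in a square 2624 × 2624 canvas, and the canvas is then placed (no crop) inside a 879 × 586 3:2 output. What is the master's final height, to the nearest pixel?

353 px

First fit — 1.66:1 into 2624×2624 spans the width: 2624.00 × 1580.72.
Second fit — the square canvas into 879×586 spans the height: 586.00 × 586.00 (×0.2233 from 2624×2624).
The master scales with it: height 1580.72 × 0.2233 ≈ 353.01.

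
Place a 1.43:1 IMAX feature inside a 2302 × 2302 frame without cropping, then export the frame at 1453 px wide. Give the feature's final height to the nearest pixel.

1016 px

Fitted into 2302×2302, the feature spans the width; its height is 2302 / 1.430 ≈ 1609.79 px.
Resizing to 1453 px wide multiplies everything by 0.6312: 1609.79 → 1016.08 px.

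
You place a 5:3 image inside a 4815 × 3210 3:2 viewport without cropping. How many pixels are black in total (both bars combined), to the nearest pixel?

1545615 pixels

Since 1.667 > 1.500, the image is width-limited.
Content height = 4815 × 3/5 ≈ 2889.0000 px.
Black = 3210 − 2889.0000 = 321.0000 px.
That's 321.0000 × 4815 ≈ 1545615 black pixels.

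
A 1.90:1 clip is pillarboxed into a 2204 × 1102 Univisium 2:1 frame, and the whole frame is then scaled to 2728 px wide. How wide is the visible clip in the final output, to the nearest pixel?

2592 px

Fitted into 2204×1102, the clip spans the height; its width is 1102 × 1.900 ≈ 2093.80 px.
Resizing to 2728 px wide multiplies everything by 1.2377: 2093.80 → 2591.60 px.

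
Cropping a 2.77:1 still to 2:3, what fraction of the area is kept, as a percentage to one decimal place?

24.1%

The height stays; only width is cut (since 2:3 is narrower than 2.77:1).
Area ratio = (0.667)/(2.770) = 24.07% retained.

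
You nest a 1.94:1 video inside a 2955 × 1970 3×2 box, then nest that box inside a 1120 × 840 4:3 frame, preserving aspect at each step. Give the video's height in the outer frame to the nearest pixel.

1.94:1 in 2955×1970: fills the width, so the video is 2955.00 × 1523.20.
The 3×2 canvas is width-limited in 1120×840, giving 1120.00 × 746.67; scale factor 0.3790.
The video scales with it: height 1523.20 × 0.3790 ≈ 577.32.

577 px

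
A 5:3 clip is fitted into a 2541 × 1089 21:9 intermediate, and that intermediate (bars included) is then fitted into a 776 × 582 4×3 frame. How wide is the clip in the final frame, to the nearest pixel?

554 px

5:3 in 2541×1089: fills the height, so the clip is 1815.00 × 1089.00.
Second fit — the 21:9 canvas into 776×582 spans the width: 776.00 × 332.57 (×0.3054 from 2541×1089).
Applying the same ×0.3054: 1815.00 → 554.29.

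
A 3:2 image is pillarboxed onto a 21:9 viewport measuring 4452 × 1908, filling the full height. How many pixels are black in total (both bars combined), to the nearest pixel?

The image is 1908 × 3/2 ≈ 2862.0000 px wide.
Black = 4452 − 2862.0000 = 1590.0000 px.
That's 1590.0000 × 1908 ≈ 3033720 black pixels.

3033720 pixels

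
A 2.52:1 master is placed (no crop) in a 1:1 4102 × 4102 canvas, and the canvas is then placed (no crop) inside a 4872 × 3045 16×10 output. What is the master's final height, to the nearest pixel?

1208 px

First fit — 2.52:1 into 4102×4102 spans the width: 4102.00 × 1627.78.
Second fit — the 1:1 canvas into 4872×3045 spans the height: 3045.00 × 3045.00 (×0.7423 from 4102×4102).
So the master's height is 1627.78 × 0.7423 ≈ 1208.33.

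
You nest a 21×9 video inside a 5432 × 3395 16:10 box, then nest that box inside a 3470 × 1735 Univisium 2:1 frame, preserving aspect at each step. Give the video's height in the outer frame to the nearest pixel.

1190 px

21×9 in 5432×3395: fills the width, so the video is 5432.00 × 2328.00.
The 16:10 canvas is height-limited in 3470×1735, giving 2776.00 × 1735.00; scale factor 0.5110.
So the video's height is 2328.00 × 0.5110 ≈ 1189.71.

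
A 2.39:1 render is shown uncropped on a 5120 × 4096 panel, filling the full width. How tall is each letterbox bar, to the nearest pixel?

The render is 5120 / 2.390 ≈ 2142.26 px tall.
Black = 4096 − 2142.26 = 1953.74 px, or 976.87 per bar.

977 px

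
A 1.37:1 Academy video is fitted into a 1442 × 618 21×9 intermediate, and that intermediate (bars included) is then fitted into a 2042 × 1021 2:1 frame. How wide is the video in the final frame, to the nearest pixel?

1199 px

1.37:1 Academy in 1442×618: fills the height, so the video is 846.66 × 618.00.
21×9 in 2042×1021: fills the width, so the intermediate becomes 2042.00 × 875.14 — a scale of ×1.4161.
Applying the same ×1.4161: 846.66 → 1198.95.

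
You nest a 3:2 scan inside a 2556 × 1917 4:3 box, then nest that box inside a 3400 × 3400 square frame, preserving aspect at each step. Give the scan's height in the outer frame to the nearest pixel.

First fit — 3:2 into 2556×1917 spans the width: 2556.00 × 1704.00.
The 4:3 canvas is width-limited in 3400×3400, giving 3400.00 × 2550.00; scale factor 1.3302.
Applying the same ×1.3302: 1704.00 → 2266.67.

2267 px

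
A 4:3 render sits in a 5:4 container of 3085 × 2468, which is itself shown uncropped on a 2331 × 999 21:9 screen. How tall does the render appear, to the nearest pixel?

937 px

4:3 in 3085×2468: fills the width, so the render is 3085.00 × 2313.75.
Second fit — the 5:4 canvas into 2331×999 spans the height: 1248.75 × 999.00 (×0.4048 from 3085×2468).
So the render's height is 2313.75 × 0.4048 ≈ 936.56.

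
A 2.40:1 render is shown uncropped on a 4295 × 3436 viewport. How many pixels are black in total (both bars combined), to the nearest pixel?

2.40:1 (2.400) > 5:4 (1.250), so the render fills the width.
Content height = 4295 / 2.400 ≈ 1789.5833 px.
Leftover height: 3436 − 1789.5833 = 1646.4167 px.
Bar area = 1646.4167 × 4295 ≈ 7071360 px.

7071360 pixels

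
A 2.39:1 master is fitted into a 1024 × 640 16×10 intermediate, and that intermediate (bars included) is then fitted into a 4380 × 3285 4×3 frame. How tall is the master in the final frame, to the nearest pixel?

1833 px

2.39:1 in 1024×640: fills the width, so the master is 1024.00 × 428.45.
Second fit — the 16×10 canvas into 4380×3285 spans the width: 4380.00 × 2737.50 (×4.2773 from 1024×640).
So the master's height is 428.45 × 4.2773 ≈ 1832.64.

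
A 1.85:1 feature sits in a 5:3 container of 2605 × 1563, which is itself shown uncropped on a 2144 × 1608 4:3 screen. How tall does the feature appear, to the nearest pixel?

1159 px

Inside the 2605×1563 canvas the feature is width-limited at 2605.00 × 1408.11.
Second fit — the 5:3 canvas into 2144×1608 spans the width: 2144.00 × 1286.40 (×0.8230 from 2605×1563).
Applying the same ×0.8230: 1408.11 → 1158.92.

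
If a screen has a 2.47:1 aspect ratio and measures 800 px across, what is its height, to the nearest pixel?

At 2.47:1, 800 / 2.470 ≈ 323.89.

324 px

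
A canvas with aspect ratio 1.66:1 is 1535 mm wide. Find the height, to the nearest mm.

Height = 1535 / 1.660 = 924.70.

925 mm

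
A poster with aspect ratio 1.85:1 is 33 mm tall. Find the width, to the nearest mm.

61 mm

At 1.85:1, 33 × 1.850 ≈ 61.05.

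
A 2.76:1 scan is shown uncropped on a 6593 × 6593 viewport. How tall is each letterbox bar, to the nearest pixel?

2.76:1 (2.760) > 1:1 (1.000), so the scan fills the width.
That makes the image 2388.77 px tall (6593 / 2.760).
Black = 6593 − 2388.77 = 4204.23 px, or 2102.12 per bar.

2102 px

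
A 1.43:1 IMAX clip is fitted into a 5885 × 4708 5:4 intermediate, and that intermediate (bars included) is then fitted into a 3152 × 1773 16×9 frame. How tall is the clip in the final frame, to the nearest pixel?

Inside the 5885×4708 canvas the clip is width-limited at 5885.00 × 4115.38.
5:4 in 3152×1773: fills the height, so the intermediate becomes 2216.25 × 1773.00 — a scale of ×0.3766.
The clip scales with it: height 4115.38 × 0.3766 ≈ 1549.83.

1550 px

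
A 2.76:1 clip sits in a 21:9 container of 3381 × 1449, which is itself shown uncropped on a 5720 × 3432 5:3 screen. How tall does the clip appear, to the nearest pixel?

2072 px

Inside the 3381×1449 canvas the clip is width-limited at 3381.00 × 1225.00.
Second fit — the 21:9 canvas into 5720×3432 spans the width: 5720.00 × 2451.43 (×1.6918 from 3381×1449).
The clip scales with it: height 1225.00 × 1.6918 ≈ 2072.46.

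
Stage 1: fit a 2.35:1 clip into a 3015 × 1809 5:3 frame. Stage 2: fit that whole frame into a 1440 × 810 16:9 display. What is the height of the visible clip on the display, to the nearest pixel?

574 px

Inside the 3015×1809 canvas the clip is width-limited at 3015.00 × 1282.98.
The 5:3 canvas is height-limited in 1440×810, giving 1350.00 × 810.00; scale factor 0.4478.
Applying the same ×0.4478: 1282.98 → 574.47.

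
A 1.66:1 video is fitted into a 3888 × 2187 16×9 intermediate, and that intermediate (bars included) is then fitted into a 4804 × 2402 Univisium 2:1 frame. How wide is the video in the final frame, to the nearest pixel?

First fit — 1.66:1 into 3888×2187 spans the height: 3630.42 × 2187.00.
Second fit — the 16×9 canvas into 4804×2402 spans the height: 4270.22 × 2402.00 (×1.0983 from 3888×2187).
So the video's width is 3630.42 × 1.0983 ≈ 3987.32.

3987 px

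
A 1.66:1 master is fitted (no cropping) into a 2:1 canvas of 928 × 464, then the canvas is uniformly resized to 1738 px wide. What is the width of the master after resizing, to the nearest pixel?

1443 px

In the 928×464 frame the master fills the height: width = 464 × 1.660 ≈ 770.24 px.
The frame scales by 1738/928 = 1.8728; 770.24 × 1.8728 ≈ 1442.54 px.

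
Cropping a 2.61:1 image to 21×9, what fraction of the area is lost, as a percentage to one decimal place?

10.6%

21×9 is narrower than 2.61:1, so the crop keeps the full height and trims the width.
Fraction kept = (2.333)/(2.610) ≈ 89.40%, so 10.60% is lost.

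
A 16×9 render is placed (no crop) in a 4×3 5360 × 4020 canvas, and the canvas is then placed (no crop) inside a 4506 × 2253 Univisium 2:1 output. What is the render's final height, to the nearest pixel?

16×9 in 5360×4020: fills the width, so the render is 5360.00 × 3015.00.
The 4×3 canvas is height-limited in 4506×2253, giving 3004.00 × 2253.00; scale factor 0.5604.
So the render's height is 3015.00 × 0.5604 ≈ 1689.75.

1690 px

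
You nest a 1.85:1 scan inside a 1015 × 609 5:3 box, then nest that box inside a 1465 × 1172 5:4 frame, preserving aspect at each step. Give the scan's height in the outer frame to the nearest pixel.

792 px

First fit — 1.85:1 into 1015×609 spans the width: 1015.00 × 548.65.
The 5:3 canvas is width-limited in 1465×1172, giving 1465.00 × 879.00; scale factor 1.4433.
The scan scales with it: height 548.65 × 1.4433 ≈ 791.89.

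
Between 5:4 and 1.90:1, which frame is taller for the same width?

5:4

5:4 = 1.25 and 1.9; 1.9 > 1.25. The smaller width-to-height ratio is the taller frame.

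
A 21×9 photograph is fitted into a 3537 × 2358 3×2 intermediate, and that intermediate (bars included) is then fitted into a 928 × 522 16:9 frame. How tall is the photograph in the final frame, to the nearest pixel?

336 px

Inside the 3537×2358 canvas the photograph is width-limited at 3537.00 × 1515.86.
The 3×2 canvas is height-limited in 928×522, giving 783.00 × 522.00; scale factor 0.2214.
Applying the same ×0.2214: 1515.86 → 335.57.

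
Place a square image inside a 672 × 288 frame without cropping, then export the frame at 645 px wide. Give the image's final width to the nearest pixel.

Fitted into 672×288, the image spans the height; its width is 288 × 1/1 ≈ 288.00 px.
Scaling 672 → 645 is ×0.9598, so the width becomes 288.00 × 0.9598 ≈ 276.43 px.

276 px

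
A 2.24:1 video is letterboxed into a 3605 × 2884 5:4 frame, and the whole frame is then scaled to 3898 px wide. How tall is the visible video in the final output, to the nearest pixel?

In the 3605×2884 frame the video fills the width: height = 3605 / 2.240 ≈ 1609.38 px.
Resizing to 3898 px wide multiplies everything by 1.0813: 1609.38 → 1740.18 px.

1740 px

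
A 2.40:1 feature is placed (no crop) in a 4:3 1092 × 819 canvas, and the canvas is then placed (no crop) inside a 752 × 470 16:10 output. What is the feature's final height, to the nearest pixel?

261 px

First fit — 2.40:1 into 1092×819 spans the width: 1092.00 × 455.00.
The 4:3 canvas is height-limited in 752×470, giving 626.67 × 470.00; scale factor 0.5739.
So the feature's height is 455.00 × 0.5739 ≈ 261.11.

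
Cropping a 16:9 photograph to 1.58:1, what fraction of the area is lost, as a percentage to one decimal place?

1.58:1 is narrower than 16:9, so the crop keeps the full height and trims the width.
Area ratio = (1.580)/(1.778) = 88.88%; the remaining 11.12% is cropped out.

11.1%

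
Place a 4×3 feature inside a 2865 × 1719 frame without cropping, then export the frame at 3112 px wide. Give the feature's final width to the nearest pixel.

At 2865×1719 the feature is height-limited, so width = 1719 × 4/3 ≈ 2292.00 px.
The frame scales by 3112/2865 = 1.0862; 2292.00 × 1.0862 ≈ 2489.60 px.

2490 px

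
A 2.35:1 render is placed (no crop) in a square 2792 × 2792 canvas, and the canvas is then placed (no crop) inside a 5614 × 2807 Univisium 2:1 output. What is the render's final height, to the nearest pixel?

First fit — 2.35:1 into 2792×2792 spans the width: 2792.00 × 1188.09.
Second fit — the square canvas into 5614×2807 spans the height: 2807.00 × 2807.00 (×1.0054 from 2792×2792).
Applying the same ×1.0054: 1188.09 → 1194.47.

1194 px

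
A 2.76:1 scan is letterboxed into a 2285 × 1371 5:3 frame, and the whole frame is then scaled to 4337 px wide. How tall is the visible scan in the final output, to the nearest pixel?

At 2285×1371 the scan is width-limited, so height = 2285 / 2.760 ≈ 827.90 px.
The frame scales by 4337/2285 = 1.8980; 827.90 × 1.8980 ≈ 1571.38 px.

1571 px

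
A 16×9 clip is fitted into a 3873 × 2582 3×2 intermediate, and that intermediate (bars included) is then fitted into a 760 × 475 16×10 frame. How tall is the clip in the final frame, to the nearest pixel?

401 px

16×9 in 3873×2582: fills the width, so the clip is 3873.00 × 2178.56.
The 3×2 canvas is height-limited in 760×475, giving 712.50 × 475.00; scale factor 0.1840.
The clip scales with it: height 2178.56 × 0.1840 ≈ 400.78.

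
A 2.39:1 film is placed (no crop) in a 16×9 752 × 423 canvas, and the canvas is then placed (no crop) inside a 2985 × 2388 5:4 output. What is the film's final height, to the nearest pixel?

First fit — 2.39:1 into 752×423 spans the width: 752.00 × 314.64.
Second fit — the 16×9 canvas into 2985×2388 spans the width: 2985.00 × 1679.06 (×3.9694 from 752×423).
Applying the same ×3.9694: 314.64 → 1248.95.

1249 px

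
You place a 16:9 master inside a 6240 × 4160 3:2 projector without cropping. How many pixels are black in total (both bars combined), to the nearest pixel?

16:9 (1.778) > 3:2 (1.500), so the master fills the width.
Content height = 6240 × 9/16 ≈ 3510.0000 px.
Leftover height: 4160 − 3510.0000 = 650.0000 px.
Across the 6240-px span: 650.0000 × 6240 ≈ 4056000 px.

4056000 pixels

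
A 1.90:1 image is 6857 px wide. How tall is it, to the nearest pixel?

At 1.90:1, 6857 / 1.900 ≈ 3608.95.

3609 px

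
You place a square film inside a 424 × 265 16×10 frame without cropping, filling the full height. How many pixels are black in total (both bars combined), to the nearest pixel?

That makes the image 265.0000 px wide (265 × 1/1).
Black = 424 − 265.0000 = 159.0000 px.
Bar area = 159.0000 × 265 ≈ 42135 px.

42135 pixels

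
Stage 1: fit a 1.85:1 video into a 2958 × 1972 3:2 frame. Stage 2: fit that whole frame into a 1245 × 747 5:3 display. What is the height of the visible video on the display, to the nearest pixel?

606 px

Inside the 2958×1972 canvas the video is width-limited at 2958.00 × 1598.92.
3:2 in 1245×747: fills the height, so the intermediate becomes 1120.50 × 747.00 — a scale of ×0.3788.
Applying the same ×0.3788: 1598.92 → 605.68.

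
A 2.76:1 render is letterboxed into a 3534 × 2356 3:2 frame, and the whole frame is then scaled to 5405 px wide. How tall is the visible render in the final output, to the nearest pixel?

At 3534×2356 the render is width-limited, so height = 3534 / 2.760 ≈ 1280.43 px.
The frame scales by 5405/3534 = 1.5294; 1280.43 × 1.5294 ≈ 1958.33 px.

1958 px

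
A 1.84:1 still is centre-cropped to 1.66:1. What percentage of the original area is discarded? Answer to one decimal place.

9.8%

Going from 1.84:1 to 1.66:1 means cutting width while keeping height.
(1.660)/(1.840) ≈ 0.902 of the area survives, leaving 9.78% discarded.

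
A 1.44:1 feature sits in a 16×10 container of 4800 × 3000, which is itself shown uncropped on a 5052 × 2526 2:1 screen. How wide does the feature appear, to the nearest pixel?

First fit — 1.44:1 into 4800×3000 spans the height: 4320.00 × 3000.00.
The 16×10 canvas is height-limited in 5052×2526, giving 4041.60 × 2526.00; scale factor 0.8420.
The feature scales with it: width 4320.00 × 0.8420 ≈ 3637.44.

3637 px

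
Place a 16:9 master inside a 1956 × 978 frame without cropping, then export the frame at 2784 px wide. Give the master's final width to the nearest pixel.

In the 1956×978 frame the master fills the height: width = 978 × 16/9 ≈ 1738.67 px.
Resizing to 2784 px wide multiplies everything by 1.4233: 1738.67 → 2474.67 px.

2475 px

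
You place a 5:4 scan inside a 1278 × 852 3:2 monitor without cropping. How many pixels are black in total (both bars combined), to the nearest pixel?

5:4 (1.250) < 3:2 (1.500), so the scan fills the height.
The scan is 852 × 5/4 ≈ 1065.0000 px wide.
Black = 1278 − 1065.0000 = 213.0000 px.
Bar area = 213.0000 × 852 ≈ 181476 px.

181476 pixels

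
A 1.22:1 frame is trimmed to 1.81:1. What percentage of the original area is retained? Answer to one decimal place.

67.4%

The width stays; only height is cut (since 1.81:1 is wider than 1.22:1).
(1.220)/(1.810) ≈ 0.674 of the area survives.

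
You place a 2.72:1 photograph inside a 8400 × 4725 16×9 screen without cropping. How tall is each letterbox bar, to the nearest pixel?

818 px

2.72:1 (2.720) > 16×9 (1.778), so the photograph fills the width.
That makes the image 3088.24 px tall (8400 / 2.720).
4725 − 3088.24 = 1636.76 px of bars (818.38 each).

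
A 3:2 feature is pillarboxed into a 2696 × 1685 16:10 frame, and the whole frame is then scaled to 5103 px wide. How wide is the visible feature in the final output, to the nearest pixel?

4784 px

At 2696×1685 the feature is height-limited, so width = 1685 × 3/2 ≈ 2527.50 px.
Scaling 2696 → 5103 is ×1.8928, so the width becomes 2527.50 × 1.8928 ≈ 4784.06 px.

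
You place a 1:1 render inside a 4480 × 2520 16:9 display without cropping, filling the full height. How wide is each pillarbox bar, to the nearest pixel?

Content width = 2520 × 1/1 ≈ 2520.00 px.
Leftover width: 4480 − 2520.00 = 1960.00 px → 980.00 each side.

980 px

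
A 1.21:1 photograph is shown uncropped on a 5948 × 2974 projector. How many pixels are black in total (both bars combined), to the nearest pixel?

6987294 pixels

1.21:1 (1.210) < Univisium 2:1 (2.000), so the photograph fills the height.
The photograph is 2974 × 1.210 ≈ 3598.5400 px wide.
Leftover width: 5948 − 3598.5400 = 2349.4600 px.
Bar area = 2349.4600 × 2974 ≈ 6987294 px.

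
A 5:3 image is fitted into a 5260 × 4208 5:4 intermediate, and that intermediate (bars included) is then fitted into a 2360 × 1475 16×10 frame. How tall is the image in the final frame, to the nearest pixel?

1106 px

5:3 in 5260×4208: fills the width, so the image is 5260.00 × 3156.00.
Second fit — the 5:4 canvas into 2360×1475 spans the height: 1843.75 × 1475.00 (×0.3505 from 5260×4208).
The image scales with it: height 3156.00 × 0.3505 ≈ 1106.25.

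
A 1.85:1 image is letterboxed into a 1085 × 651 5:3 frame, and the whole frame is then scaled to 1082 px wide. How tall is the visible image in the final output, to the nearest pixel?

At 1085×651 the image is width-limited, so height = 1085 / 1.850 ≈ 586.49 px.
Scaling 1085 → 1082 is ×0.9972, so the height becomes 586.49 × 0.9972 ≈ 584.86 px.

585 px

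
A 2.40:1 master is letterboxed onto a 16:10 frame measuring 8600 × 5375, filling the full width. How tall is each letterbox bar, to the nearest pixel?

That makes the image 3583.33 px tall (8600 / 2.400).
5375 − 3583.33 = 1791.67 px of bars (895.83 each).

896 px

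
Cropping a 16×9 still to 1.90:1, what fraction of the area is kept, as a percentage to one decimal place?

93.6%

The width stays; only height is cut (since 1.90:1 is wider than 16×9).
Fraction kept = (1.778)/(1.900) ≈ 93.57%.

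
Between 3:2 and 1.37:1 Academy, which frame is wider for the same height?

3:2 = 1.5 and 1.37; 1.5 > 1.37.

3:2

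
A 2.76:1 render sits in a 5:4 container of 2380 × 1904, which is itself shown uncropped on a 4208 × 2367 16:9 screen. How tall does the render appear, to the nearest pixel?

First fit — 2.76:1 into 2380×1904 spans the width: 2380.00 × 862.32.
5:4 in 4208×2367: fills the height, so the intermediate becomes 2958.75 × 2367.00 — a scale of ×1.2432.
The render scales with it: height 862.32 × 1.2432 ≈ 1072.01.

1072 px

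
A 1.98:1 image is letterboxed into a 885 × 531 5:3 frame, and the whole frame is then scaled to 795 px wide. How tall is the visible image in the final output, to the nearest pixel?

At 885×531 the image is width-limited, so height = 885 / 1.980 ≈ 446.97 px.
Scaling 885 → 795 is ×0.8983, so the height becomes 446.97 × 0.8983 ≈ 401.52 px.

402 px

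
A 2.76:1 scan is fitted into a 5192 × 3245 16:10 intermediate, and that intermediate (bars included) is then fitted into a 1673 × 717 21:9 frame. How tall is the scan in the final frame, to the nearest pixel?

416 px

First fit — 2.76:1 into 5192×3245 spans the width: 5192.00 × 1881.16.
16:10 in 1673×717: fills the height, so the intermediate becomes 1147.20 × 717.00 — a scale of ×0.2210.
Applying the same ×0.2210: 1881.16 → 415.65.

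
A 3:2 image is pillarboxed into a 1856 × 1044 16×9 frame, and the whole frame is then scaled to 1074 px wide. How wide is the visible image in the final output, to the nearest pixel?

906 px

Fitted into 1856×1044, the image spans the height; its width is 1044 × 3/2 ≈ 1566.00 px.
Resizing to 1074 px wide multiplies everything by 0.5787: 1566.00 → 906.19 px.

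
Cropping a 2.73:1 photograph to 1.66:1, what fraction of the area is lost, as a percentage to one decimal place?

1.66:1 is narrower than 2.73:1, so the crop keeps the full height and trims the width.
Fraction kept = (1.660)/(2.730) ≈ 60.81%, so 39.19% is lost.

39.2%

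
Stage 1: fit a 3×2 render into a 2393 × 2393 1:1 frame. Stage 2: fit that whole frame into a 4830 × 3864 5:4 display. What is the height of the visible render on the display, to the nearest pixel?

2576 px

First fit — 3×2 into 2393×2393 spans the width: 2393.00 × 1595.33.
The 1:1 canvas is height-limited in 4830×3864, giving 3864.00 × 3864.00; scale factor 1.6147.
The render scales with it: height 1595.33 × 1.6147 ≈ 2576.00.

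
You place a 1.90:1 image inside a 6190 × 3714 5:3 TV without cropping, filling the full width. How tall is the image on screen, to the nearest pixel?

That makes the image 3257.89 px tall (6190 / 1.900).

3258 px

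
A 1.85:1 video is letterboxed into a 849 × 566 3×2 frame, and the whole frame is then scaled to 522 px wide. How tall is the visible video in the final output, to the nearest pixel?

282 px

Fitted into 849×566, the video spans the width; its height is 849 / 1.850 ≈ 458.92 px.
Resizing to 522 px wide multiplies everything by 0.6148: 458.92 → 282.16 px.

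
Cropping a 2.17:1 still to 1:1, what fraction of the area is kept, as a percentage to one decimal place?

1:1 is narrower than 2.17:1, so the crop keeps the full height and trims the width.
Fraction kept = (1.000)/(2.170) ≈ 46.08%.

46.1%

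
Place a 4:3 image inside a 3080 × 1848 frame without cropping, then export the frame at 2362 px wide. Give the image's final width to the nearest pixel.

Fitted into 3080×1848, the image spans the height; its width is 1848 × 4/3 ≈ 2464.00 px.
Resizing to 2362 px wide multiplies everything by 0.7669: 2464.00 → 1889.60 px.

1890 px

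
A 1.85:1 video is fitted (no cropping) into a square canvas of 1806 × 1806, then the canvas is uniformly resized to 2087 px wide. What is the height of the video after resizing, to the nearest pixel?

Fitted into 1806×1806, the video spans the width; its height is 1806 / 1.850 ≈ 976.22 px.
Resizing to 2087 px wide multiplies everything by 1.1556: 976.22 → 1128.11 px.

1128 px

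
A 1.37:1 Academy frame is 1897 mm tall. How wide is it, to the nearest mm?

2599 mm

At 1.37:1 Academy, 1897 × 1.370 ≈ 2598.89.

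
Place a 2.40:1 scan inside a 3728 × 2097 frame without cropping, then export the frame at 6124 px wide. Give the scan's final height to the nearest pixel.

2552 px

At 3728×2097 the scan is width-limited, so height = 3728 / 2.400 ≈ 1553.33 px.
Resizing to 6124 px wide multiplies everything by 1.6427: 1553.33 → 2551.67 px.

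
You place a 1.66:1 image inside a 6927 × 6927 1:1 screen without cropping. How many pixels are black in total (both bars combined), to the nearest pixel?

1.66:1 is wider than 1:1, so it spans the full width.
The image is 6927 / 1.660 ≈ 4172.8916 px tall.
6927 − 4172.8916 = 2754.1084 px of bars.
Across the 6927-px span: 2754.1084 × 6927 ≈ 19077709 px.

19077709 pixels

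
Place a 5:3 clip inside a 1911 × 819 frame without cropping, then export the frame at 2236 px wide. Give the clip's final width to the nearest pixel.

1597 px

At 1911×819 the clip is height-limited, so width = 819 × 5/3 ≈ 1365.00 px.
The frame scales by 2236/1911 = 1.1701; 1365.00 × 1.1701 ≈ 1597.14 px.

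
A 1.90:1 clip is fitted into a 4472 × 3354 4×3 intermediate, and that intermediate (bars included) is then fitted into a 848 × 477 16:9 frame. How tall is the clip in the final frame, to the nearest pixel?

1.90:1 in 4472×3354: fills the width, so the clip is 4472.00 × 2353.68.
4×3 in 848×477: fills the height, so the intermediate becomes 636.00 × 477.00 — a scale of ×0.1422.
The clip scales with it: height 2353.68 × 0.1422 ≈ 334.74.

335 px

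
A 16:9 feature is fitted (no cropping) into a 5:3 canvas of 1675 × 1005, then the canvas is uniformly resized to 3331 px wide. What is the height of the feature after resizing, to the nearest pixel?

Fitted into 1675×1005, the feature spans the width; its height is 1675 × 9/16 ≈ 942.19 px.
The frame scales by 3331/1675 = 1.9887; 942.19 × 1.9887 ≈ 1873.69 px.

1874 px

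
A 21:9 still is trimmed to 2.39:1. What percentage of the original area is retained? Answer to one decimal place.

The width stays; only height is cut (since 2.39:1 is wider than 21:9).
Area ratio = (2.333)/(2.390) = 97.63% retained.

97.6%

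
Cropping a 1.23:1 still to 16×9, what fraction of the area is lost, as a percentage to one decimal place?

30.8%

16×9 is wider than 1.23:1, so the crop keeps the full width and trims the height.
Area ratio = (1.230)/(1.778) = 69.19%; the remaining 30.81% is cropped out.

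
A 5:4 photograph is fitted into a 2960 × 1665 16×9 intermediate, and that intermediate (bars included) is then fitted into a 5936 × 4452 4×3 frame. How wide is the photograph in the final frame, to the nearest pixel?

4174 px

First fit — 5:4 into 2960×1665 spans the height: 2081.25 × 1665.00.
16×9 in 5936×4452: fills the width, so the intermediate becomes 5936.00 × 3339.00 — a scale of ×2.0054.
The photograph scales with it: width 2081.25 × 2.0054 ≈ 4173.75.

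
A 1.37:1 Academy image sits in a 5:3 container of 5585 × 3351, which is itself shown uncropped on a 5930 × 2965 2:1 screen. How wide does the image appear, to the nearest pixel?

4062 px

Inside the 5585×3351 canvas the image is height-limited at 4590.87 × 3351.00.
The 5:3 canvas is height-limited in 5930×2965, giving 4941.67 × 2965.00; scale factor 0.8848.
So the image's width is 4590.87 × 0.8848 ≈ 4062.05.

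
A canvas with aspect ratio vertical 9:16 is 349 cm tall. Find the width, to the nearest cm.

349·9/16 = 196.31.

196 cm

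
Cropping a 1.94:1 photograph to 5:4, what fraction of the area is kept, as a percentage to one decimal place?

64.4%

Going from 1.94:1 to 5:4 means cutting width while keeping height.
Area ratio = (1.250)/(1.940) = 64.43% retained.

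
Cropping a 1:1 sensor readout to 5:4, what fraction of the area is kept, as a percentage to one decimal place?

5:4 is wider than 1:1, so the crop keeps the full width and trims the height.
Area ratio = (1.000)/(1.250) = 80.00% retained.

80.0%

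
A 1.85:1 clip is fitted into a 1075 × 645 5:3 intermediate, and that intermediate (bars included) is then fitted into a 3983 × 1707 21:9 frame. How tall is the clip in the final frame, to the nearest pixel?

1.85:1 in 1075×645: fills the width, so the clip is 1075.00 × 581.08.
Second fit — the 5:3 canvas into 3983×1707 spans the height: 2845.00 × 1707.00 (×2.6465 from 1075×645).
Applying the same ×2.6465: 581.08 → 1537.84.

1538 px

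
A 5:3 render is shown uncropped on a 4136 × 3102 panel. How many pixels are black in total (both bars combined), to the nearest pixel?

2565974 pixels

5:3 is wider than 4:3, so it spans the full width.
That makes the image 2481.6000 px tall (4136 × 3/5).
3102 − 2481.6000 = 620.4000 px of bars.
That's 620.4000 × 4136 ≈ 2565974 black pixels.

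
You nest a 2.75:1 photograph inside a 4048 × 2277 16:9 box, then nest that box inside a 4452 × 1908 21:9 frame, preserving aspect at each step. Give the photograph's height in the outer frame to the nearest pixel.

2.75:1 in 4048×2277: fills the width, so the photograph is 4048.00 × 1472.00.
16:9 in 4452×1908: fills the height, so the intermediate becomes 3392.00 × 1908.00 — a scale of ×0.8379.
So the photograph's height is 1472.00 × 0.8379 ≈ 1233.45.

1233 px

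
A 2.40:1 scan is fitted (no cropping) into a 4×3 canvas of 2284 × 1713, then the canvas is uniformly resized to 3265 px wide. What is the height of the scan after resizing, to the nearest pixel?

1360 px

Fitted into 2284×1713, the scan spans the width; its height is 2284 / 2.400 ≈ 951.67 px.
The frame scales by 3265/2284 = 1.4295; 951.67 × 1.4295 ≈ 1360.42 px.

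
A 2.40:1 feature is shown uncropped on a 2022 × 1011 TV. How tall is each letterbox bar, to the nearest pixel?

2.40:1 is wider than Univisium 2:1, so it spans the full width.
That makes the image 842.50 px tall (2022 / 2.400).
Black = 1011 − 842.50 = 168.50 px, or 84.25 per bar.

84 px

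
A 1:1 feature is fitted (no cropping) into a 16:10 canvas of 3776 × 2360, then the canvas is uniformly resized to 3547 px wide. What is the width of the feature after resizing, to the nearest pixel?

At 3776×2360 the feature is height-limited, so width = 2360 × 1/1 ≈ 2360.00 px.
Resizing to 3547 px wide multiplies everything by 0.9394: 2360.00 → 2216.88 px.

2217 px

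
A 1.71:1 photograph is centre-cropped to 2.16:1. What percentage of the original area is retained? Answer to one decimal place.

79.2%

2.16:1 is wider than 1.71:1, so the crop keeps the full width and trims the height.
Area ratio = (1.710)/(2.160) = 79.17% retained.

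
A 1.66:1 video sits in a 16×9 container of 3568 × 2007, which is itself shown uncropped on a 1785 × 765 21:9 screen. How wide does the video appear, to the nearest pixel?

1270 px

First fit — 1.66:1 into 3568×2007 spans the height: 3331.62 × 2007.00.
Second fit — the 16×9 canvas into 1785×765 spans the height: 1360.00 × 765.00 (×0.3812 from 3568×2007).
Applying the same ×0.3812: 3331.62 → 1269.90.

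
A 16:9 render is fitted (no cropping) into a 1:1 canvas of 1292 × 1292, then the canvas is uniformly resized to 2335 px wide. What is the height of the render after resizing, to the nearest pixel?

At 1292×1292 the render is width-limited, so height = 1292 × 9/16 ≈ 726.75 px.
Resizing to 2335 px wide multiplies everything by 1.8073: 726.75 → 1313.44 px.

1313 px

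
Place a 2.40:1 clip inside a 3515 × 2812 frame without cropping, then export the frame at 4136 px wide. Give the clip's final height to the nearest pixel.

1723 px

Fitted into 3515×2812, the clip spans the width; its height is 3515 / 2.400 ≈ 1464.58 px.
Scaling 3515 → 4136 is ×1.1767, so the height becomes 1464.58 × 1.1767 ≈ 1723.33 px.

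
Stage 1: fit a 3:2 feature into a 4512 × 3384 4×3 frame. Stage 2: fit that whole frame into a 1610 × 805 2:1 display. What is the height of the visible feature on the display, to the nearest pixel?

Inside the 4512×3384 canvas the feature is width-limited at 4512.00 × 3008.00.
The 4×3 canvas is height-limited in 1610×805, giving 1073.33 × 805.00; scale factor 0.2379.
So the feature's height is 3008.00 × 0.2379 ≈ 715.56.

716 px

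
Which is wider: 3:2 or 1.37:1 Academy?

3:2

3:2 = 1.5 and 1.37; 1.5 > 1.37.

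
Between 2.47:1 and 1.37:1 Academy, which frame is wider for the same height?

2.47:1

2.47 and 1.37; 2.47 > 1.37.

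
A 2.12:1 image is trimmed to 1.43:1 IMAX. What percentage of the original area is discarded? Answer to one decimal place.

32.5%

Going from 2.12:1 to 1.43:1 IMAX means cutting width while keeping height.
(1.430)/(2.120) ≈ 0.675 of the area survives, leaving 32.55% discarded.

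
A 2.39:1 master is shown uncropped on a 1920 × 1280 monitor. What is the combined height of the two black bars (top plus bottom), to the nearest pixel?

2.39:1 is wider than 3×2, so it spans the full width.
The master is 1920 / 2.390 ≈ 803.35 px tall.
Leftover height: 1280 − 803.35 = 476.65 px.

477 px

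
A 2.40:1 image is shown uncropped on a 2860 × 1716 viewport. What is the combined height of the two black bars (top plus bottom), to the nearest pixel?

524 px

2.40:1 (2.400) > 5:3 (1.667), so the image fills the width.
The image is 2860 / 2.400 ≈ 1191.67 px tall.
Leftover height: 1716 − 1191.67 = 524.33 px.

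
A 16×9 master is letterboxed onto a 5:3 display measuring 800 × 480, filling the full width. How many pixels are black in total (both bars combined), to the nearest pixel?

24000 pixels

The master is 800 × 9/16 ≈ 450.0000 px tall.
Black = 480 − 450.0000 = 30.0000 px.
Across the 800-px span: 30.0000 × 800 ≈ 24000 px.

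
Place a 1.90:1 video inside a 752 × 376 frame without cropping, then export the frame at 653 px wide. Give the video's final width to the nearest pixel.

Fitted into 752×376, the video spans the height; its width is 376 × 1.900 ≈ 714.40 px.
The frame scales by 653/752 = 0.8684; 714.40 × 0.8684 ≈ 620.35 px.

620 px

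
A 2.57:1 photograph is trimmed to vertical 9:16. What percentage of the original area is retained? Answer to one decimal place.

21.9%

Going from 2.57:1 to vertical 9:16 means cutting width while keeping height.
Fraction kept = (0.562)/(2.570) ≈ 21.89%.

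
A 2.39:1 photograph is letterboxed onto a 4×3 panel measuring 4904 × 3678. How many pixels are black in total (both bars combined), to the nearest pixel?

2.39:1 is wider than 4×3, so it spans the full width.
That makes the image 2051.8828 px tall (4904 / 2.390).
Black = 3678 − 2051.8828 = 1626.1172 px.
Bar area = 1626.1172 × 4904 ≈ 7974479 px.

7974479 pixels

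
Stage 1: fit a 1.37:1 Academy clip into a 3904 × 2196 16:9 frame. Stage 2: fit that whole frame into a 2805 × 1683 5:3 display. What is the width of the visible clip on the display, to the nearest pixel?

First fit — 1.37:1 Academy into 3904×2196 spans the height: 3008.52 × 2196.00.
The 16:9 canvas is width-limited in 2805×1683, giving 2805.00 × 1577.81; scale factor 0.7185.
So the clip's width is 3008.52 × 0.7185 ≈ 2161.60.

2162 px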